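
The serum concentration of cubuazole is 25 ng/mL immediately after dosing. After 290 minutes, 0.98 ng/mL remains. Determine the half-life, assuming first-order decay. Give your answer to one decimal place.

62.1 minutes

A/A₀ = 0.98/25 ≈ 0.0392.
n = log₂(25.51) ≈ 4.673 half-lives elapsed in 290 minutes.
t½ = 290/4.673 ≈ 62.059 minutes.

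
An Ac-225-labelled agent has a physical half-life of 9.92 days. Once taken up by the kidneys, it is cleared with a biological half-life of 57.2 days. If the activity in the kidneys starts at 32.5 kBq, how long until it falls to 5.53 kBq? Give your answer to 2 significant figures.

22 days

1/t_eff = 1/t_phys + 1/t_biol = 1/9.92 + 1/57.2 = 0.11829 per day.
t_eff = 9.92 × 57.2 / (9.92 + 57.2) ≈ 8.4539 days.
n = log₂(32.5/5.53) ≈ 2.5551; t = 2.5551 × 8.4539 ≈ 21.6 days.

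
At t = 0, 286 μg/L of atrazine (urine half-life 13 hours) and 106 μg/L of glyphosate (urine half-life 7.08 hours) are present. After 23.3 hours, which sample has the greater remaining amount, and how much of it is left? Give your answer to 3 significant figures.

atrazine, 82.6 μg/L

atrazine: 286 × (1/2)^1.7923 ≈ 82.571 μg/L.
glyphosate: 106 × (1/2)^3.291 ≈ 10.83 μg/L.
Atrazine has more remaining, at ≈ 82.571 μg/L.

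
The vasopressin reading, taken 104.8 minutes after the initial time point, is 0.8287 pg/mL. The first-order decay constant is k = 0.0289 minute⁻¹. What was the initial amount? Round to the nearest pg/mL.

t½ = ln 2 / k = 0.69315 / 0.0289 ≈ 23.984 minutes.
Number of half-lives elapsed: n = 104.8/23.984 ≈ 4.3695.
A₀ = A × 2^n = 0.8287 × 2^4.3695 = 0.8287 × 20.671 ≈ 17.13 pg/mL.

17 pg/mL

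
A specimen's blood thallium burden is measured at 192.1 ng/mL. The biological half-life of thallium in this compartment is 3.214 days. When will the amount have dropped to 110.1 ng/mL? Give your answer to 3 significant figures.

2.58 days

Fraction remaining = 110.1/192.1 ≈ 0.57314.
n = log₂(192.1/110.1) = ln(1.7448)/ln 2 ≈ 0.80304 half-lives.
t = n × t½ = 0.80304 × 3.214 ≈ 2.581 days.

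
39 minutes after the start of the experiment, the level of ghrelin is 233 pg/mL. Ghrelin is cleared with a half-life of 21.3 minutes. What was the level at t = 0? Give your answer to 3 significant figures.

Number of half-lives elapsed: n = 39/21.3 ≈ 1.831.
A₀ = A × 2^n = 233 × 2^1.831 = 233 × 3.5578 ≈ 828.97 pg/mL.

829 pg/mL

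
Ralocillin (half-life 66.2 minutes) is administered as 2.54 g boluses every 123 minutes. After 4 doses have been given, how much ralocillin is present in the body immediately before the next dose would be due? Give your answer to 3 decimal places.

The 4 doses were given 492, 369, 246, 123 minutes ago.
Total = 2.54·(1/2)^(492/66.2) + 2.54·(1/2)^(369/66.2) + 2.54·(1/2)^(246/66.2) + 2.54·(1/2)^(123/66.2)
      = 0.014709 + 0.05332 + 0.19329 + 0.70068 ≈ 0.96199 g.

0.962 g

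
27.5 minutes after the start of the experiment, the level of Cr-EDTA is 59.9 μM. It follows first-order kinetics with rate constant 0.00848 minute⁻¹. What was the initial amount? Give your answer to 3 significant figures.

t½ = ln 2 / λ = 0.69315 / 0.00848 ≈ 81.739 minutes.
Number of half-lives elapsed: n = 27.5/81.739 ≈ 0.33644.
A₀ = A × 2^n = 59.9 × 2^0.33644 = 59.9 × 1.2626 ≈ 75.632 μM.

75.6 μM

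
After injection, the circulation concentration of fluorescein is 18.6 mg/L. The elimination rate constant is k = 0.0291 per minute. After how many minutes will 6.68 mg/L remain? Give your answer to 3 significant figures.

t½ = ln 2 / k = 0.69315 / 0.0291 ≈ 23.819 minutes.
Fraction remaining = 6.68/18.6 ≈ 0.35914.
n = log₂(18.6/6.68) = ln(2.7844)/ln 2 ≈ 1.4774 half-lives.
t = n × t½ = 1.4774 × 23.819 ≈ 35.191 minutes.

35.2 minutes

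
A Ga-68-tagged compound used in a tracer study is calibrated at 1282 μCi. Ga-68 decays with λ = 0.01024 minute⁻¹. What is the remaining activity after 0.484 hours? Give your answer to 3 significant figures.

952 μCi

t½ = ln 2 / λ = 0.69315 / 0.01024 ≈ 67.69 minutes.
Convert the elapsed time: 0.484 hours = 29.04 minutes.
Number of half-lives: n = 29.04/67.69 ≈ 0.42901.
Remaining = 1282 × (1/2)^0.42901 = 1282 × 0.74277 ≈ 952.23 μCi.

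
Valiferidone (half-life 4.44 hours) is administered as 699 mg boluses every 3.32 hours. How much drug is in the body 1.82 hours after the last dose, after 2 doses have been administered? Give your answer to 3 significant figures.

The 2 doses were given 5.14, 1.82 hours ago.
Total = 699·(1/2)^(5.14/4.44) + 699·(1/2)^(1.82/4.44)
      = 313.32 + 526.12 ≈ 839.44 mg.

839 mg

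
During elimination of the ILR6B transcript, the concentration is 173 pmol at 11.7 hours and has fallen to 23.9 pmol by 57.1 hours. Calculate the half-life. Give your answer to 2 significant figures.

16 hours

Over Δt = 57.1 − 11.7 = 45.4 hours, the level fell by a factor of 173/23.9 ≈ 7.2385.
n = log₂(7.2385) ≈ 2.8557 half-lives, so t½ = 45.4/2.8557 ≈ 15.898 hours.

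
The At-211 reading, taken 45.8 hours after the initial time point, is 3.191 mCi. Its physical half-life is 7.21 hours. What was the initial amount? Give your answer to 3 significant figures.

261 mCi

Number of half-lives elapsed: n = 45.8/7.21 ≈ 6.3523.
A₀ = A × 2^n = 3.191 × 2^6.3523 = 3.191 × 81.701 ≈ 260.71 mCi.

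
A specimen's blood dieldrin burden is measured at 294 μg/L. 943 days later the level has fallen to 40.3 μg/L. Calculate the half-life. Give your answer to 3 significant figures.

A/A₀ = 40.3/294 ≈ 0.13707.
n = log₂(7.2953) ≈ 2.867 half-lives elapsed in 943 days.
t½ = 943/2.867 ≈ 328.92 days.

329 days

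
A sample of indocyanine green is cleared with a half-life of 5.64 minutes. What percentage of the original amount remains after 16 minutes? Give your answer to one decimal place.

n = 16/5.64 ≈ 2.8369 half-lives.
Fraction remaining = (1/2)^2.8369 ≈ 0.13996, i.e. 13.996%.

14.0%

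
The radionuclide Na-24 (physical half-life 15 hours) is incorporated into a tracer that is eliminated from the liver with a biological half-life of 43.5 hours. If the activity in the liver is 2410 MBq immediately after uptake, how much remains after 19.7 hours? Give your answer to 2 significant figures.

710 MBq

1/t_eff = 1/t_phys + 1/t_biol = 1/15 + 1/43.5 = 0.089655 per hour.
t_eff = 15 × 43.5 / (15 + 43.5) ≈ 11.154 hours.
Remaining = 2410 × (1/2)^(19.7/11.154) = 2410 × (1/2)^1.7662 ≈ 708.49 MBq.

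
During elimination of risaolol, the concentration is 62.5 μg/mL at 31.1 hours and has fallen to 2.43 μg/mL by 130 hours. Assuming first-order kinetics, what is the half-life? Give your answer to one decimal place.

21.1 hours

Over Δt = 130 − 31.1 = 98.9 hours, the level fell by a factor of 62.5/2.43 ≈ 25.72.
n = log₂(25.72) ≈ 4.6848 half-lives, so t½ = 98.9/4.6848 ≈ 21.111 hours.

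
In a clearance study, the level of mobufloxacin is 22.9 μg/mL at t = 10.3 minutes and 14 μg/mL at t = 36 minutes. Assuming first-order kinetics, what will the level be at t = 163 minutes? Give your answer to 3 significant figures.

Over Δt = 36 − 10.3 = 25.7 minutes, the level fell by a factor of 22.9/14 ≈ 1.6357.
n = log₂(1.6357) ≈ 0.70992 half-lives, so t½ = 25.7/0.70992 ≈ 36.201 minutes.
From t = 36 to t = 163: 14 × (1/2)^((163−36)/36.201) ≈ 1.2305 μg/mL.

1.23 μg/mL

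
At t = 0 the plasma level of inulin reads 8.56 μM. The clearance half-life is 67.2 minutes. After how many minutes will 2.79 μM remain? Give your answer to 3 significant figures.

Fraction remaining = 2.79/8.56 ≈ 0.32593.
n = log₂(8.56/2.79) = ln(3.0681)/ln 2 ≈ 1.6173 half-lives.
t = n × t½ = 1.6173 × 67.2 ≈ 108.69 minutes.

109 minutes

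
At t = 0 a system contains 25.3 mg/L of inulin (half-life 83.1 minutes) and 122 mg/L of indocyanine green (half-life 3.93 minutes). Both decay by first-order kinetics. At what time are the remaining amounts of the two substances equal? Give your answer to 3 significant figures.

Set 25.3·(1/2)^(t/83.1) = 122·(1/2)^(t/3.93).
Taking log₂: log₂(25.3/122) = t·(1/83.1 − 1/3.93).
log₂(0.20738) = -2.2697; 1/83.1 − 1/3.93 = -0.24242.
t = -2.2697 / -0.24242 ≈ 9.3626 minutes.

9.36 minutes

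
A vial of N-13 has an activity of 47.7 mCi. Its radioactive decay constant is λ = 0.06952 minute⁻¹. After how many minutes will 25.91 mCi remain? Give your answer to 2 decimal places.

8.78 minutes

t½ = ln 2 / λ = 0.69315 / 0.06952 ≈ 9.9705 minutes.
Fraction remaining = 25.91/47.7 ≈ 0.54319.
n = log₂(47.7/25.91) = ln(1.841)/ln 2 ≈ 0.88048 half-lives.
t = n × t½ = 0.88048 × 9.9705 ≈ 8.7788 minutes.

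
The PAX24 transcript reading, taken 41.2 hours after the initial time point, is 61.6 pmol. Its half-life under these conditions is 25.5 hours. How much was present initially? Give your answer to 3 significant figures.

Number of half-lives elapsed: n = 41.2/25.5 ≈ 1.6157.
A₀ = A × 2^n = 61.6 × 2^1.6157 = 61.6 × 3.0646 ≈ 188.78 pmol.

189 pmol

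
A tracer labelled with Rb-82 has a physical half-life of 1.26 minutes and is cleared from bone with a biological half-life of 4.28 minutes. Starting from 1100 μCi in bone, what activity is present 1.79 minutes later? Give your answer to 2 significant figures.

1/t_eff = 1/t_phys + 1/t_biol = 1/1.26 + 1/4.28 = 1.0273 per minute.
t_eff = 1.26 × 4.28 / (1.26 + 4.28) ≈ 0.97343 minutes.
Remaining = 1100 × (1/2)^(1.79/0.97343) = 1100 × (1/2)^1.8389 ≈ 307.5 μCi.

310 μCi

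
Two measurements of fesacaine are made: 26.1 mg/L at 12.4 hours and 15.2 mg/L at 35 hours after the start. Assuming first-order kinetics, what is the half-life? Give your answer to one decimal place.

29.0 hours

Over Δt = 35 − 12.4 = 22.6 hours, the level fell by a factor of 26.1/15.2 ≈ 1.7171.
n = log₂(1.7171) ≈ 0.77998 half-lives, so t½ = 22.6/0.77998 ≈ 28.975 hours.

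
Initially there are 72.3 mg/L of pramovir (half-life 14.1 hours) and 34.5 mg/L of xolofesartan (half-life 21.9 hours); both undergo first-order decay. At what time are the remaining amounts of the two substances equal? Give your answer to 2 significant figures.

Set 72.3·(1/2)^(t/14.1) = 34.5·(1/2)^(t/21.9).
Taking log₂: log₂(72.3/34.5) = t·(1/14.1 − 1/21.9).
log₂(2.0957) = 1.0674; 1/14.1 − 1/21.9 = 0.02526.
t = 1.0674 / 0.02526 ≈ 42.257 hours.

42 hours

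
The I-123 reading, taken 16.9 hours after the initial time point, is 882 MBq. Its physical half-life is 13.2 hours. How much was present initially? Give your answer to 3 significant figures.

2140 MBq

Number of half-lives elapsed: n = 16.9/13.2 ≈ 1.2803.
A₀ = A × 2^n = 882 × 2^1.2803 = 882 × 2.4289 ≈ 2142.3 MBq.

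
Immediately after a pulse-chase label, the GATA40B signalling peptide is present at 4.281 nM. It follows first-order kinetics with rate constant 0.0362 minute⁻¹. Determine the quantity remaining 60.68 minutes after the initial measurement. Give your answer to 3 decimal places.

0.476 nM

t½ = ln 2 / k = 0.69315 / 0.0362 ≈ 19.148 minutes.
Number of half-lives: n = 60.68/19.148 ≈ 3.169.
Remaining = 4.281 × (1/2)^3.169 = 4.281 × 0.11118 ≈ 0.47596 nM.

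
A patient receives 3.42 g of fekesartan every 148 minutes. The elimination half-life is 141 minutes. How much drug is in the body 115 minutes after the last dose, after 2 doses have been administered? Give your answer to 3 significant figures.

2.88 g

The 2 doses were given 263, 115 minutes ago.
Total = 3.42·(1/2)^(263/141) + 3.42·(1/2)^(115/141)
      = 0.93871 + 1.9431 ≈ 2.8819 g.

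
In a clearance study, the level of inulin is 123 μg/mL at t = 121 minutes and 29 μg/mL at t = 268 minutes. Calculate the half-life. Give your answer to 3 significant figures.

Over Δt = 268 − 121 = 147 minutes, the level fell by a factor of 123/29 ≈ 4.2414.
n = log₂(4.2414) ≈ 2.0845 half-lives, so t½ = 147/2.0845 ≈ 70.519 minutes.

70.5 minutes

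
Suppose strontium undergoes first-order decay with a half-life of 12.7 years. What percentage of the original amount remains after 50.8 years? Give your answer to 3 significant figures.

n = 50.8/12.7 ≈ 4 half-lives.
Fraction remaining = (1/2)^4 ≈ 0.0625, i.e. 6.25%.

6.25%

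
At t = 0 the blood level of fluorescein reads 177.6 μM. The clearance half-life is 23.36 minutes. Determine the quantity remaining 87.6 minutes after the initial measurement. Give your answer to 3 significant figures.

Number of half-lives: n = 87.6/23.36 ≈ 3.75.
Remaining = 177.6 × (1/2)^3.75 = 177.6 × 0.074325 ≈ 13.2 μM.

13.2 μM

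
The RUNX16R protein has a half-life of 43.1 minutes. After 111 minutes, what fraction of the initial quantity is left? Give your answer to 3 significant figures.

n = 111/43.1 ≈ 2.5754 half-lives.
Fraction remaining = (1/2)^2.5754 ≈ 0.16777.

0.168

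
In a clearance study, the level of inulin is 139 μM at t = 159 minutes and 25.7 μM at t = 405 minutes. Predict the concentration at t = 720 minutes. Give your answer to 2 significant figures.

3.0 μM

Over Δt = 405 − 159 = 246 minutes, the level fell by a factor of 139/25.7 ≈ 5.4086.
n = log₂(5.4086) ≈ 2.4352 half-lives, so t½ = 246/2.4352 ≈ 101.02 minutes.
From t = 405 to t = 720: 25.7 × (1/2)^((720−405)/101.02) ≈ 2.9596 μM.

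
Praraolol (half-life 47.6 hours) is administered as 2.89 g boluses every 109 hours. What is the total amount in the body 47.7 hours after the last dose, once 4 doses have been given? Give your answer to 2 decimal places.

1.81 g

The 4 doses were given 374.7, 265.7, 156.7, 47.7 hours ago.
Total = 2.89·(1/2)^(374.7/47.6) + 2.89·(1/2)^(265.7/47.6) + 2.89·(1/2)^(156.7/47.6) + 2.89·(1/2)^(47.7/47.6)
      = 0.012338 + 0.060335 + 0.29505 + 1.4429 ≈ 1.8106 g.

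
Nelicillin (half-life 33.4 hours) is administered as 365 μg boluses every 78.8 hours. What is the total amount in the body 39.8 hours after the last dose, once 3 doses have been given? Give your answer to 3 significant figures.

The 3 doses were given 197.4, 118.6, 39.8 hours ago.
Total = 365·(1/2)^(197.4/33.4) + 365·(1/2)^(118.6/33.4) + 365·(1/2)^(39.8/33.4)
      = 6.0695 + 31.143 + 159.8 ≈ 197.01 μg.

197 μg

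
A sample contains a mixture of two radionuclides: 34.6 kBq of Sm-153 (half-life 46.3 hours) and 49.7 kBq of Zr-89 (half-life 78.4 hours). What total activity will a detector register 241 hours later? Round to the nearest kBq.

Sm-153: 34.6 × (1/2)^(241/46.3) = 34.6 × (1/2)^5.2052 ≈ 0.93791 kBq.
Zr-89: 49.7 × (1/2)^(241/78.4) = 49.7 × (1/2)^3.074 ≈ 5.902 kBq.
Total = 0.93791 + 5.902 ≈ 6.8399 kBq.

7 kBq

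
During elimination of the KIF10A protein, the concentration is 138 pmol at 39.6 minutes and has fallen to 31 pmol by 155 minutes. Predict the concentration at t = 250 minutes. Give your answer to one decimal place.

9.1 pmol

Over Δt = 155 − 39.6 = 115.4 minutes, the level fell by a factor of 138/31 ≈ 4.4516.
n = log₂(4.4516) ≈ 2.1543 half-lives, so t½ = 115.4/2.1543 ≈ 53.567 minutes.
From t = 155 to t = 250: 31 × (1/2)^((250−155)/53.567) ≈ 9.0675 pmol.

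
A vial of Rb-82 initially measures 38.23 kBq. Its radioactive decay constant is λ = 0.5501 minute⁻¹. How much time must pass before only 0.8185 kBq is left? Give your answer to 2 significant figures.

7.0 minutes

t½ = ln 2 / λ = 0.69315 / 0.5501 ≈ 1.26 minutes.
Fraction remaining = 0.8185/38.23 ≈ 0.02141.
n = log₂(38.23/0.8185) = ln(46.707)/ln 2 ≈ 5.5456 half-lives.
t = n × t½ = 5.5456 × 1.26 ≈ 6.9876 minutes.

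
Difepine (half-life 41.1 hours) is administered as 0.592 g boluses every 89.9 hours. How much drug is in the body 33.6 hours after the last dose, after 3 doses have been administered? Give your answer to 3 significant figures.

0.426 g

The 3 doses were given 213.4, 123.5, 33.6 hours ago.
Total = 0.592·(1/2)^(213.4/41.1) + 0.592·(1/2)^(123.5/41.1) + 0.592·(1/2)^(33.6/41.1)
      = 0.016192 + 0.073751 + 0.33591 ≈ 0.42585 g.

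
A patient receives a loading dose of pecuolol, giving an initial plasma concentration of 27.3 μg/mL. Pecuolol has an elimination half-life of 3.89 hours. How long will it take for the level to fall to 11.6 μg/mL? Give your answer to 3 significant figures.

4.80 hours

Fraction remaining = 11.6/27.3 ≈ 0.42491.
n = log₂(27.3/11.6) = ln(2.3534)/ln 2 ≈ 1.2348 half-lives.
t = n × t½ = 1.2348 × 3.89 ≈ 4.8033 hours.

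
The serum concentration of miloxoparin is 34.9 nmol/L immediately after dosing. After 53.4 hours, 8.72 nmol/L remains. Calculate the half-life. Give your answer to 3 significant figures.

A/A₀ = 8.72/34.9 ≈ 0.24986.
n = log₂(4.0023) ≈ 2.0008 half-lives elapsed in 53.4 hours.
t½ = 53.4/2.0008 ≈ 26.689 hours.

26.7 hours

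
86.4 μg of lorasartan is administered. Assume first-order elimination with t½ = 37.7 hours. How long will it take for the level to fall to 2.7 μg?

188.5 hours

2.7/86.4 = 1/32, so 5 half-lives have elapsed.
t = 5 × 37.7 = 188.5 hours.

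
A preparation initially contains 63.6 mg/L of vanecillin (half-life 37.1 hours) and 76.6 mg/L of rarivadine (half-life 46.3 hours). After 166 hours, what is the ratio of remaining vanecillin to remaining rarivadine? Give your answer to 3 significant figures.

0.448

vanecillin: 63.6 × (1/2)^(166/37.1) = 63.6 × (1/2)^4.4744 ≈ 2.8611 mg/L.
rarivadine: 76.6 × (1/2)^(166/46.3) = 76.6 × (1/2)^3.5853 ≈ 6.3818 mg/L.
Ratio ≈ 2.8611 / 6.3818 ≈ 0.44832.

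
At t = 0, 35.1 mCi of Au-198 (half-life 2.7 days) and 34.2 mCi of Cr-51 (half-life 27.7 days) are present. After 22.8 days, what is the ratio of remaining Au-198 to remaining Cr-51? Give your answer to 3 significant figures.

0.00521

Au-198: 35.1 × (1/2)^(22.8/2.7) = 35.1 × (1/2)^8.4444 ≈ 0.10076 mCi.
Cr-51: 34.2 × (1/2)^(22.8/27.7) = 34.2 × (1/2)^0.8231 ≈ 19.331 mCi.
Ratio ≈ 0.10076 / 19.331 ≈ 0.0052123.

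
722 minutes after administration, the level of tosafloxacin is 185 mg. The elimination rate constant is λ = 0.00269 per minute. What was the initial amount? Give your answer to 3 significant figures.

1290 mg

t½ = ln 2 / λ = 0.69315 / 0.00269 ≈ 257.68 minutes.
Number of half-lives elapsed: n = 722/257.68 ≈ 2.802.
A₀ = A × 2^n = 185 × 2^2.802 = 185 × 6.9739 ≈ 1290.2 mg.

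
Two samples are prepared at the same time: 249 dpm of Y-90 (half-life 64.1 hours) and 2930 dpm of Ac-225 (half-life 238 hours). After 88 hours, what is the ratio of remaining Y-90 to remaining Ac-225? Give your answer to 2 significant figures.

0.042

Y-90: 249 × (1/2)^(88/64.1) = 249 × (1/2)^1.3729 ≈ 96.145 dpm.
Ac-225: 2930 × (1/2)^(88/238) = 2930 × (1/2)^0.36975 ≈ 2267.6 dpm.
Ratio ≈ 96.145 / 2267.6 ≈ 0.0424.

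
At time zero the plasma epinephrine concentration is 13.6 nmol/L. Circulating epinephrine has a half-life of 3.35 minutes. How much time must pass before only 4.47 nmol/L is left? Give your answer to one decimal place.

5.4 minutes

Fraction remaining = 4.47/13.6 ≈ 0.32868.
n = log₂(13.6/4.47) = ln(3.0425)/ln 2 ≈ 1.6053 half-lives.
t = n × t½ = 1.6053 × 3.35 ≈ 5.3776 minutes.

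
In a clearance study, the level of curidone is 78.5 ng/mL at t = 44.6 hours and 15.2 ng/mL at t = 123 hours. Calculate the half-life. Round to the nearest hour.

Over Δt = 123 − 44.6 = 78.4 hours, the level fell by a factor of 78.5/15.2 ≈ 5.1645.
n = log₂(5.1645) ≈ 2.3686 half-lives, so t½ = 78.4/2.3686 ≈ 33.099 hours.

33 hours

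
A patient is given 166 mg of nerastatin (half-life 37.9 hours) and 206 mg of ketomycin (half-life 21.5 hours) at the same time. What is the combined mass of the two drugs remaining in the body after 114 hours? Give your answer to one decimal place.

nerastatin: 166 × (1/2)^(114/37.9) = 166 × (1/2)^3.0079 ≈ 20.636 mg.
ketomycin: 206 × (1/2)^(114/21.5) = 206 × (1/2)^5.3023 ≈ 5.2205 mg.
Total = 20.636 + 5.2205 ≈ 25.857 mg.

25.9 mg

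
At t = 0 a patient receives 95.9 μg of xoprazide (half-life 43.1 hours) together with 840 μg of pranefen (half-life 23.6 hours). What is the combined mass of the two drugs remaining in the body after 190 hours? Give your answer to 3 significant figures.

xoprazide: 95.9 × (1/2)^(190/43.1) = 95.9 × (1/2)^4.4084 ≈ 4.5162 μg.
pranefen: 840 × (1/2)^(190/23.6) = 840 × (1/2)^8.0508 ≈ 3.1676 μg.
Total = 4.5162 + 3.1676 ≈ 7.6838 μg.

7.68 μg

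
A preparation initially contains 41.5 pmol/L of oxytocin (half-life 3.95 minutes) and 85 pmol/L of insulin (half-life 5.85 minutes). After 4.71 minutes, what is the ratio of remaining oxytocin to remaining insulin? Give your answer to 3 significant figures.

oxytocin: 41.5 × (1/2)^(4.71/3.95) = 41.5 × (1/2)^1.1924 ≈ 18.159 pmol/L.
insulin: 85 × (1/2)^(4.71/5.85) = 85 × (1/2)^0.80513 ≈ 48.646 pmol/L.
Ratio ≈ 18.159 / 48.646 ≈ 0.37329.

0.373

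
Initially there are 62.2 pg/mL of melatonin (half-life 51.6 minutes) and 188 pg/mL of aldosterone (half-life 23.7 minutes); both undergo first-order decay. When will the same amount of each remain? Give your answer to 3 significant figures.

69.9 minutes

Set 62.2·(1/2)^(t/51.6) = 188·(1/2)^(t/23.7).
Taking log₂: log₂(62.2/188) = t·(1/51.6 − 1/23.7).
log₂(0.33085) = -1.5957; 1/51.6 − 1/23.7 = -0.022814.
t = -1.5957 / -0.022814 ≈ 69.945 minutes.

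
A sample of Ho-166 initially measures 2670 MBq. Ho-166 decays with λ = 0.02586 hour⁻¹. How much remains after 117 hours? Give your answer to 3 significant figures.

t½ = ln 2 / λ = 0.69315 / 0.02586 ≈ 26.804 hours.
Number of half-lives: n = 117/26.804 ≈ 4.365.
Remaining = 2670 × (1/2)^4.365 = 2670 × 0.048528 ≈ 129.57 MBq.

130 MBq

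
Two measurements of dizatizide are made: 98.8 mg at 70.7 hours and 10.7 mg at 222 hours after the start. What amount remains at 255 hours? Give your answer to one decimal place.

6.6 mg

Over Δt = 222 − 70.7 = 151.3 hours, the level fell by a factor of 98.8/10.7 ≈ 9.2336.
n = log₂(9.2336) ≈ 3.2069 half-lives, so t½ = 151.3/3.2069 ≈ 47.18 hours.
From t = 222 to t = 255: 10.7 × (1/2)^((255−222)/47.18) ≈ 6.5891 mg.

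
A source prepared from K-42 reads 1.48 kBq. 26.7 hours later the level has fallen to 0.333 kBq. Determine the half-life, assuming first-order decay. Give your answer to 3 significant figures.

12.4 hours

A/A₀ = 0.333/1.48 ≈ 0.225.
n = log₂(4.4444) ≈ 2.152 half-lives elapsed in 26.7 hours.
t½ = 26.7/2.152 ≈ 12.407 hours.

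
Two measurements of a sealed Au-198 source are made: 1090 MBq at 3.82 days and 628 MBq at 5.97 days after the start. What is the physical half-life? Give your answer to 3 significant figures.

Over Δt = 5.97 − 3.82 = 2.15 days, the level fell by a factor of 1090/628 ≈ 1.7357.
n = log₂(1.7357) ≈ 0.79549 half-lives, so t½ = 2.15/0.79549 ≈ 2.7027 days.

2.70 days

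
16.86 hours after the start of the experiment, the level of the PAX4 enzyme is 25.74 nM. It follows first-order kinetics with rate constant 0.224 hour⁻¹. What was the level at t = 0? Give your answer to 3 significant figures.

t½ = ln 2 / k = 0.69315 / 0.224 ≈ 3.0944 hours.
Number of half-lives elapsed: n = 16.86/3.0944 ≈ 5.4485.
A₀ = A × 2^n = 25.74 × 2^5.4485 = 25.74 × 43.669 ≈ 1124 nM.

1120 nM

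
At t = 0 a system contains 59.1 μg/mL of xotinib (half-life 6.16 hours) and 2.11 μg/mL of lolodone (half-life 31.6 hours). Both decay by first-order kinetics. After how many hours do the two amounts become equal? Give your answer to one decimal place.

36.8 hours

Set 59.1·(1/2)^(t/6.16) = 2.11·(1/2)^(t/31.6).
Taking log₂: log₂(59.1/2.11) = t·(1/6.16 − 1/31.6).
log₂(28.009) = 4.8078; 1/6.16 − 1/31.6 = 0.13069.
t = 4.8078 / 0.13069 ≈ 36.788 hours.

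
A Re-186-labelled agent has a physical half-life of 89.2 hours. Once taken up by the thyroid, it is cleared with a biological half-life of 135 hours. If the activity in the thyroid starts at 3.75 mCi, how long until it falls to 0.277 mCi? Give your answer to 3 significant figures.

1/t_eff = 1/t_phys + 1/t_biol = 1/89.2 + 1/135 = 0.018618 per hour.
t_eff = 89.2 × 135 / (89.2 + 135) ≈ 53.711 hours.
n = log₂(3.75/0.277) ≈ 3.7589; t = 3.7589 × 53.711 ≈ 201.9 hours.

202 hours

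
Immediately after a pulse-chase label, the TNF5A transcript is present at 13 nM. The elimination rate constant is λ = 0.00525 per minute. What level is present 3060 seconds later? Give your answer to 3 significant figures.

9.95 nM

t½ = ln 2 / λ = 0.69315 / 0.00525 ≈ 132.03 minutes.
Convert the elapsed time: 3060 seconds = 51 minutes.
Number of half-lives: n = 51/132.03 ≈ 0.38628.
Remaining = 13 × (1/2)^0.38628 = 13 × 0.7651 ≈ 9.9463 nM.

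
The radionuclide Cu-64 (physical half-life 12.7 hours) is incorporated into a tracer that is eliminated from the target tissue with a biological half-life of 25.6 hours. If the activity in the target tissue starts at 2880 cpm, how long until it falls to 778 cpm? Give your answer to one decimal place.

16.0 hours

1/t_eff = 1/t_phys + 1/t_biol = 1/12.7 + 1/25.6 = 0.1178 per hour.
t_eff = 12.7 × 25.6 / (12.7 + 25.6) ≈ 8.4888 hours.
n = log₂(2880/778) ≈ 1.8882; t = 1.8882 × 8.4888 ≈ 16.029 hours.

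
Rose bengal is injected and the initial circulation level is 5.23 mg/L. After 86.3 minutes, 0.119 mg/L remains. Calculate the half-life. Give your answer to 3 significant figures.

15.8 minutes

A/A₀ = 0.119/5.23 ≈ 0.022753.
n = log₂(43.95) ≈ 5.4578 half-lives elapsed in 86.3 minutes.
t½ = 86.3/5.4578 ≈ 15.812 minutes.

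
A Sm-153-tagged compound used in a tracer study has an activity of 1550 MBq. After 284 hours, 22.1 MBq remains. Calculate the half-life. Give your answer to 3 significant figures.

A/A₀ = 22.1/1550 ≈ 0.014258.
n = log₂(70.136) ≈ 6.1321 half-lives elapsed in 284 hours.
t½ = 284/6.1321 ≈ 46.314 hours.

46.3 hours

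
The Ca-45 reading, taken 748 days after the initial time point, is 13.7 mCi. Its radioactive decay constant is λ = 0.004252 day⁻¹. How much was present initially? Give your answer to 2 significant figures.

330 mCi

t½ = ln 2 / λ = 0.69315 / 0.004252 ≈ 163.02 days.
Number of half-lives elapsed: n = 748/163.02 ≈ 4.5885.
A₀ = A × 2^n = 13.7 × 2^4.5885 = 13.7 × 24.059 ≈ 329.6 mCi.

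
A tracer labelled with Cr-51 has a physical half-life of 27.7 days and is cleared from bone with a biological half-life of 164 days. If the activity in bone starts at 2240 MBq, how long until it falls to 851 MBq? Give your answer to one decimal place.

1/t_eff = 1/t_phys + 1/t_biol = 1/27.7 + 1/164 = 0.042199 per day.
t_eff = 27.7 × 164 / (27.7 + 164) ≈ 23.697 days.
n = log₂(2240/851) ≈ 1.3963; t = 1.3963 × 23.697 ≈ 33.088 days.

33.1 days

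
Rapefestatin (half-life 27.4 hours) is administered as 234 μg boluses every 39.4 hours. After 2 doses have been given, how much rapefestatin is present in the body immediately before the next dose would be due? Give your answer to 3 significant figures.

The 2 doses were given 78.8, 39.4 hours ago.
Total = 234·(1/2)^(78.8/27.4) + 234·(1/2)^(39.4/27.4)
      = 31.877 + 86.367 ≈ 118.24 μg.

118 μg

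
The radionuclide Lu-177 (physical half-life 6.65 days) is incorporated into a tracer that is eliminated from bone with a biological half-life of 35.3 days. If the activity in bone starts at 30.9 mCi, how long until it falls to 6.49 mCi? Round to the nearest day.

1/t_eff = 1/t_phys + 1/t_biol = 1/6.65 + 1/35.3 = 0.1787 per day.
t_eff = 6.65 × 35.3 / (6.65 + 35.3) ≈ 5.5958 days.
n = log₂(30.9/6.49) ≈ 2.2513; t = 2.2513 × 5.5958 ≈ 12.598 days.

13 days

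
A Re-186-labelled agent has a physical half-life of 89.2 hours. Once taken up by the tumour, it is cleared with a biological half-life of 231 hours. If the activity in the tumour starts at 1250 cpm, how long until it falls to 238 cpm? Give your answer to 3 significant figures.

1/t_eff = 1/t_phys + 1/t_biol = 1/89.2 + 1/231 = 0.01554 per hour.
t_eff = 89.2 × 231 / (89.2 + 231) ≈ 64.351 hours.
n = log₂(1250/238) ≈ 2.3929; t = 2.3929 × 64.351 ≈ 153.99 hours.

154 hours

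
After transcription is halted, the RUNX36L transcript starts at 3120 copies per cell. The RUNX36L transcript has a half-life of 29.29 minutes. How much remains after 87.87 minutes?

Elapsed time is 3 half-lives (87.87/29.29).
Each half-life halves the amount: 3120 × (1/2)^3 = 3120/8 = 390 copies per cell.

390 copies per cell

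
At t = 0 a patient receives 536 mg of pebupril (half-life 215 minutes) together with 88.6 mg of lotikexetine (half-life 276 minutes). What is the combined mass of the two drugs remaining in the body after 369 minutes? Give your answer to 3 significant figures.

198 mg

pebupril: 536 × (1/2)^(369/215) = 536 × (1/2)^1.7163 ≈ 163.12 mg.
lotikexetine: 88.6 × (1/2)^(369/276) = 88.6 × (1/2)^1.337 ≈ 35.073 mg.
Total = 163.12 + 35.073 ≈ 198.2 mg.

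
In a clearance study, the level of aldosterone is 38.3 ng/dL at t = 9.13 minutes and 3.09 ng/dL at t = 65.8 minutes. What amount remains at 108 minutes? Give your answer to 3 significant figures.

0.474 ng/dL

Over Δt = 65.8 − 9.13 = 56.67 minutes, the level fell by a factor of 38.3/3.09 ≈ 12.395.
n = log₂(12.395) ≈ 3.6317 half-lives, so t½ = 56.67/3.6317 ≈ 15.604 minutes.
From t = 65.8 to t = 108: 3.09 × (1/2)^((108−65.8)/15.604) ≈ 0.47409 ng/dL.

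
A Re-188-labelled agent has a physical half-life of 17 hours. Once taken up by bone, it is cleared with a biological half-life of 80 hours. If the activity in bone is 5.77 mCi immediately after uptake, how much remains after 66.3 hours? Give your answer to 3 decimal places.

0.218 mCi

1/t_eff = 1/t_phys + 1/t_biol = 1/17 + 1/80 = 0.071324 per hour.
t_eff = 17 × 80 / (17 + 80) ≈ 14.021 hours.
Remaining = 5.77 × (1/2)^(66.3/14.021) = 5.77 × (1/2)^4.7287 ≈ 0.21761 mCi.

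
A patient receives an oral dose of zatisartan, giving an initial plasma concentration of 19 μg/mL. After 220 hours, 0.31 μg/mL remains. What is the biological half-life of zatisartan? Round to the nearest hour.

A/A₀ = 0.31/19 ≈ 0.016316.
n = log₂(61.29) ≈ 5.9376 half-lives elapsed in 220 hours.
t½ = 220/5.9376 ≈ 37.052 hours.

37 hours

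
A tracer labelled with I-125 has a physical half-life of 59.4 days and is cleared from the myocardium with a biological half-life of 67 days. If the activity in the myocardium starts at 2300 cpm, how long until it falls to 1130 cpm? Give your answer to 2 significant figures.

1/t_eff = 1/t_phys + 1/t_biol = 1/59.4 + 1/67 = 0.03176 per day.
t_eff = 59.4 × 67 / (59.4 + 67) ≈ 31.486 days.
n = log₂(2300/1130) ≈ 1.0253; t = 1.0253 × 31.486 ≈ 32.283 days.

32 days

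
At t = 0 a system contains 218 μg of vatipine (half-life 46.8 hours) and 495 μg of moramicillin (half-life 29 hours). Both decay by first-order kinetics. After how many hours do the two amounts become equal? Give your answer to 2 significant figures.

90 hours

Set 218·(1/2)^(t/46.8) = 495·(1/2)^(t/29).
Taking log₂: log₂(218/495) = t·(1/46.8 − 1/29).
log₂(0.4404) = -1.1831; 1/46.8 − 1/29 = -0.013115.
t = -1.1831 / -0.013115 ≈ 90.208 hours.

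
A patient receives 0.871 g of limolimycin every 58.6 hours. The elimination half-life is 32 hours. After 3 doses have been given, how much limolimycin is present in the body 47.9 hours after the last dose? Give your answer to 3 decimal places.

0.420 g

The 3 doses were given 165.1, 106.5, 47.9 hours ago.
Total = 0.871·(1/2)^(165.1/32) + 0.871·(1/2)^(106.5/32) + 0.871·(1/2)^(47.9/32)
      = 0.024372 + 0.086727 + 0.30861 ≈ 0.41971 g.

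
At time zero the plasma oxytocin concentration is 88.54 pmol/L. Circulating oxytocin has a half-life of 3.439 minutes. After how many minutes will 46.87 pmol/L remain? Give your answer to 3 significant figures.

Fraction remaining = 46.87/88.54 ≈ 0.52937.
n = log₂(88.54/46.87) = ln(1.8891)/ln 2 ≈ 0.91766 half-lives.
t = n × t½ = 0.91766 × 3.439 ≈ 3.1558 minutes.

3.16 minutes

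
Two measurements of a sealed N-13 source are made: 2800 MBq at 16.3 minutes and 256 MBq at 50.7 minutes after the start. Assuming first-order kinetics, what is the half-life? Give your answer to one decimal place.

Over Δt = 50.7 − 16.3 = 34.4 minutes, the level fell by a factor of 2800/256 ≈ 10.938.
n = log₂(10.938) ≈ 3.4512 half-lives, so t½ = 34.4/3.4512 ≈ 9.9675 minutes.

10.0 minutes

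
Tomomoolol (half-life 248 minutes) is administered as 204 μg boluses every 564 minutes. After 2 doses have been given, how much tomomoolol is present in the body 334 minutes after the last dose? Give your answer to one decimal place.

The 2 doses were given 898, 334 minutes ago.
Total = 204·(1/2)^(898/248) + 204·(1/2)^(334/248)
      = 16.581 + 80.207 ≈ 96.788 μg.

96.8 μg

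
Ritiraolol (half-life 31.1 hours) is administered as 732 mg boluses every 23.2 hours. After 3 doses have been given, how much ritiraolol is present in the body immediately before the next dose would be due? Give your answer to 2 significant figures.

850 mg

The 3 doses were given 69.6, 46.4, 23.2 hours ago.
Total = 732·(1/2)^(69.6/31.1) + 732·(1/2)^(46.4/31.1) + 732·(1/2)^(23.2/31.1)
      = 155.18 + 260.25 + 436.46 ≈ 851.89 mg.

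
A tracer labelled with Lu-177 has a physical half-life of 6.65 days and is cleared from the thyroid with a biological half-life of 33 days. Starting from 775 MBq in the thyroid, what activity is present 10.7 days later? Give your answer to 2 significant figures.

1/t_eff = 1/t_phys + 1/t_biol = 1/6.65 + 1/33 = 0.18068 per day.
t_eff = 6.65 × 33 / (6.65 + 33) ≈ 5.5347 days.
Remaining = 775 × (1/2)^(10.7/5.5347) = 775 × (1/2)^1.9333 ≈ 202.92 MBq.

200 MBq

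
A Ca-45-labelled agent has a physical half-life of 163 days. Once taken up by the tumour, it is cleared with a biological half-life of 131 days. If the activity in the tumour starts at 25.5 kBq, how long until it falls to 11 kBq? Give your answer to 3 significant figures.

1/t_eff = 1/t_phys + 1/t_biol = 1/163 + 1/131 = 0.013769 per day.
t_eff = 163 × 131 / (163 + 131) ≈ 72.629 days.
n = log₂(25.5/11) ≈ 1.213; t = 1.213 × 72.629 ≈ 88.099 days.

88.1 days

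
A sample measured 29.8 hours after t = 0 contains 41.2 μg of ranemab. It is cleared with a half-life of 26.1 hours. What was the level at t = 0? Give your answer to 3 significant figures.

90.9 μg

Number of half-lives elapsed: n = 29.8/26.1 ≈ 1.1418.
A₀ = A × 2^n = 41.2 × 2^1.1418 = 41.2 × 2.2065 ≈ 90.908 μg.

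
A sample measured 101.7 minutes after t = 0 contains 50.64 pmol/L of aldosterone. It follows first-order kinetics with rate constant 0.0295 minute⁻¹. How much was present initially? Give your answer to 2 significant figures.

1000 pmol/L

t½ = ln 2 / k = 0.69315 / 0.0295 ≈ 23.497 minutes.
Number of half-lives elapsed: n = 101.7/23.497 ≈ 4.3283.
A₀ = A × 2^n = 50.64 × 2^4.3283 = 50.64 × 20.089 ≈ 1017.3 pmol/L.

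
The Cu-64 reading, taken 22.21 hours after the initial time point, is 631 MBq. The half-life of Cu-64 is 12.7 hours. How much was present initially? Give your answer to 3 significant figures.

Number of half-lives elapsed: n = 22.21/12.7 ≈ 1.7488.
A₀ = A × 2^n = 631 × 2^1.7488 = 631 × 3.3608 ≈ 2120.7 MBq.

2120 MBq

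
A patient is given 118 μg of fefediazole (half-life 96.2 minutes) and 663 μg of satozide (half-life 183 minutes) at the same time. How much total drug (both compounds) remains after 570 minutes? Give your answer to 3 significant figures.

78.5 μg

fefediazole: 118 × (1/2)^(570/96.2) = 118 × (1/2)^5.9252 ≈ 1.9419 μg.
satozide: 663 × (1/2)^(570/183) = 663 × (1/2)^3.1148 ≈ 76.538 μg.
Total = 1.9419 + 76.538 ≈ 78.48 μg.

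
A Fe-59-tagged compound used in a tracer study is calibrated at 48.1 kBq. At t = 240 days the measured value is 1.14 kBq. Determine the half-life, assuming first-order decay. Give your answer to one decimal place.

A/A₀ = 1.14/48.1 ≈ 0.023701.
n = log₂(42.193) ≈ 5.3989 half-lives elapsed in 240 days.
t½ = 240/5.3989 ≈ 44.453 days.

44.5 days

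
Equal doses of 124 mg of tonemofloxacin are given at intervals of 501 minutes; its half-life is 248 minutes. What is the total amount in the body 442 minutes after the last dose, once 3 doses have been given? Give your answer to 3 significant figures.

47.1 mg

The 3 doses were given 1444, 943, 442 minutes ago.
Total = 124·(1/2)^(1444/248) + 124·(1/2)^(943/248) + 124·(1/2)^(442/248)
      = 2.191 + 8.8875 + 36.05 ≈ 47.129 mg.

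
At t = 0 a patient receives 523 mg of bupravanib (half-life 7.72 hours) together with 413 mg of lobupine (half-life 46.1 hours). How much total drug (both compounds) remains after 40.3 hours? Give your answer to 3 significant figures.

239 mg

bupravanib: 523 × (1/2)^(40.3/7.72) = 523 × (1/2)^5.2202 ≈ 14.03 mg.
lobupine: 413 × (1/2)^(40.3/46.1) = 413 × (1/2)^0.87419 ≈ 225.32 mg.
Total = 14.03 + 225.32 ≈ 239.35 mg.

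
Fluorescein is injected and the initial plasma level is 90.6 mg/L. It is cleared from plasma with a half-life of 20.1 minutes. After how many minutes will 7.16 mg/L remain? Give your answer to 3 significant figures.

Fraction remaining = 7.16/90.6 ≈ 0.079029.
n = log₂(90.6/7.16) = ln(12.654)/ln 2 ≈ 3.6615 half-lives.
t = n × t½ = 3.6615 × 20.1 ≈ 73.596 minutes.

73.6 minutes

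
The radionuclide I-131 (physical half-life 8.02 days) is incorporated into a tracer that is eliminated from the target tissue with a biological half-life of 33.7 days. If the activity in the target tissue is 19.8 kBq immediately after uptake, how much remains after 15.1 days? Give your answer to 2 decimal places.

3.94 kBq

1/t_eff = 1/t_phys + 1/t_biol = 1/8.02 + 1/33.7 = 0.15436 per day.
t_eff = 8.02 × 33.7 / (8.02 + 33.7) ≈ 6.4783 days.
Remaining = 19.8 × (1/2)^(15.1/6.4783) = 19.8 × (1/2)^2.3309 ≈ 3.9355 kBq.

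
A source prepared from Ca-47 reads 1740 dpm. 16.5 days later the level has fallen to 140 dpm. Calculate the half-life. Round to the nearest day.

5 days

A/A₀ = 140/1740 ≈ 0.08046.
n = log₂(12.429) ≈ 3.6356 half-lives elapsed in 16.5 days.
t½ = 16.5/3.6356 ≈ 4.5385 days.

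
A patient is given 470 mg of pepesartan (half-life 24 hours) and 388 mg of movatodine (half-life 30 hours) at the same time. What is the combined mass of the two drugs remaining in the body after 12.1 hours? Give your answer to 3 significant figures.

625 mg

pepesartan: 470 × (1/2)^(12.1/24) = 470 × (1/2)^0.50417 ≈ 331.38 mg.
movatodine: 388 × (1/2)^(12.1/30) = 388 × (1/2)^0.40333 ≈ 293.37 mg.
Total = 331.38 + 293.37 ≈ 624.75 mg.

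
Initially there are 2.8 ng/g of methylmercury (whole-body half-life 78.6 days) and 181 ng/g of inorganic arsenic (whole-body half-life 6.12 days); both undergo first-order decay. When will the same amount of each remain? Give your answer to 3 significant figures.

39.9 days

Set 2.8·(1/2)^(t/78.6) = 181·(1/2)^(t/6.12).
Taking log₂: log₂(2.8/181) = t·(1/78.6 − 1/6.12).
log₂(0.01547) = -6.0144; 1/78.6 − 1/6.12 = -0.15068.
t = -6.0144 / -0.15068 ≈ 39.916 days.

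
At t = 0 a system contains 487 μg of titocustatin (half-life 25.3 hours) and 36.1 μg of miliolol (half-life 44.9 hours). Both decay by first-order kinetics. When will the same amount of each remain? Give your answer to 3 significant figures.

218 hours

Set 487·(1/2)^(t/25.3) = 36.1·(1/2)^(t/44.9).
Taking log₂: log₂(487/36.1) = t·(1/25.3 − 1/44.9).
log₂(13.49) = 3.7539; 1/25.3 − 1/44.9 = 0.017254.
t = 3.7539 / 0.017254 ≈ 217.56 hours.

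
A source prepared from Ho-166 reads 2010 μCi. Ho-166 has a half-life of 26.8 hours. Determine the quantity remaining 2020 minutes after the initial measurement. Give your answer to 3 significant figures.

Convert the elapsed time: 2020 minutes = 33.6667 hours.
Number of half-lives: n = 33.6667/26.8 ≈ 1.2562.
Remaining = 2010 × (1/2)^1.2562 = 2010 × 0.41864 ≈ 841.47 μCi.

841 μCi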